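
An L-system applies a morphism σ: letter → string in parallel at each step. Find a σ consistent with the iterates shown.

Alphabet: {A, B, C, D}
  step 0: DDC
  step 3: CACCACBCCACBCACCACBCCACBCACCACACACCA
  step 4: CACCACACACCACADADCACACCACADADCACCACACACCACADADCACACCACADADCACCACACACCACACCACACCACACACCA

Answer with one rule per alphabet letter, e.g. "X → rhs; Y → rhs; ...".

  step 3 ⇒ step 4: CACCACBCCACBCACCACBCCACBCACCACACACCA ⇒ CA·CCA·CA·CA·CCA·CA·DAD·CA·CA·CCA·CA·DAD·CA·CCA·CA·CA·CCA·CA·DAD·CA·CA·CCA·CA·DAD·CA·CCA·CA·CA·CCA·CA·CCA·CA·CCA·CA·CA·CCA
    A ↦ CCA
    B ↦ DAD
    C ↦ CA
    D ↦ CB  (constrained at step 0)

A->CCA, B->DAD, C->CA, D->CB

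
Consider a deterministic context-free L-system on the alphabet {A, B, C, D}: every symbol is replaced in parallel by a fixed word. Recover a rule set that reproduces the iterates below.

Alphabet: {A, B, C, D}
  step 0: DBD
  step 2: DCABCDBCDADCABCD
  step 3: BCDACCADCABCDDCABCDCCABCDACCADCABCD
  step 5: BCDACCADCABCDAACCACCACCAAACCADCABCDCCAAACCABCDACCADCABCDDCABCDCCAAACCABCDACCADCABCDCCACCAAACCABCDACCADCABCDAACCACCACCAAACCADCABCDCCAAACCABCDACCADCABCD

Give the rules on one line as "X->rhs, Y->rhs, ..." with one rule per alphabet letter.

A->CCA, B->DC, C->A, D->BCD

  step 2 ⇒ step 3: DCABCDBCDADCABCD ⇒ BCD·A·CCA·DC·A·BCD·DC·A·BCD·CCA·BCD·A·CCA·DC·A·BCD
    A ↦ CCA
    B ↦ DC
    C ↦ A
    D ↦ BCD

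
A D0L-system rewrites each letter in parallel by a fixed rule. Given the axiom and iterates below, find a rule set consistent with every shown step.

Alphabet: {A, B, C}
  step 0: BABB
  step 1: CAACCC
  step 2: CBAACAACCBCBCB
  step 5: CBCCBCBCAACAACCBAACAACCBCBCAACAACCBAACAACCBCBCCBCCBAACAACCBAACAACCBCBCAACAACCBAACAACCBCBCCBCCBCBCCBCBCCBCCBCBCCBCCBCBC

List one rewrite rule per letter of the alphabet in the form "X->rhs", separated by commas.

A->AAC, B->C, C->CB

  step 1 ⇒ step 2: CAACCC ⇒ CB·AAC·AAC·CB·CB·CB
    A ↦ AAC
    C ↦ CB
  step 0 ⇒ step 1: BABB ⇒ C·AAC·C·C
    B ↦ C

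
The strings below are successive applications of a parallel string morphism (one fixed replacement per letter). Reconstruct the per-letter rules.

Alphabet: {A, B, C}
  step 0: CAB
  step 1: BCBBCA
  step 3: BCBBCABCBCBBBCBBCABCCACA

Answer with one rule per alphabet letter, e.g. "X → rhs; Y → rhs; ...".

  step 0 ⇒ step 1: CAB ⇒ BC·BB·CA
    A ↦ BB
    B ↦ CA
    C ↦ BC

A->BB, B->CA, C->BC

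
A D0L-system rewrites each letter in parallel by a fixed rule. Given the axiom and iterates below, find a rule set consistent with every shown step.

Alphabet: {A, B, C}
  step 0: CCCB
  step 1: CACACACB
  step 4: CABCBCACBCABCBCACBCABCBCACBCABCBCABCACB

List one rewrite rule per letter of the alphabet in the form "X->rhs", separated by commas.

A->B, B->CB, C->CA

  step 0 ⇒ step 1: CCCB ⇒ CA·CA·CA·CB
    B ↦ CB
    C ↦ CA
    A ↦ B  (constrained at step 1)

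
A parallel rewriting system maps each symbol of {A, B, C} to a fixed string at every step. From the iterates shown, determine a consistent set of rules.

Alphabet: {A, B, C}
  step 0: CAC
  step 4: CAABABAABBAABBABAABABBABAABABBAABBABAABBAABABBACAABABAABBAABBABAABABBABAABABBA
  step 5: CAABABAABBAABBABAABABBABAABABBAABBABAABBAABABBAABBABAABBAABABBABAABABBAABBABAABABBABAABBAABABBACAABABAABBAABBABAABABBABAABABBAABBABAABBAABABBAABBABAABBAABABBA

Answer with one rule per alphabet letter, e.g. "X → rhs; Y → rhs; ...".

A->BA, B->AB, C->CAA

  step 4 ⇒ step 5: CAABABAABBAABBABAABABBABAABABBAABBABAABBAABABBACAABABAABBAABBABAABABBABAABABBA ⇒ CAA·BA·BA·AB·BA·AB·BA·BA·AB·AB·BA·BA·AB·AB·BA·AB·BA·BA·AB·BA·AB·AB·BA·AB·BA·BA·AB·BA·AB·AB·BA·BA·AB·AB·BA·AB·BA·BA·AB·AB·BA·BA·AB·BA·AB·AB·BA·CAA·BA·BA·AB·BA·AB·BA·BA·AB·AB·BA·BA·AB·AB·BA·AB·BA·BA·AB·BA·AB·AB·BA·AB·BA·BA·AB·BA·AB·AB·BA
    A ↦ BA
    B ↦ AB
    C ↦ CAA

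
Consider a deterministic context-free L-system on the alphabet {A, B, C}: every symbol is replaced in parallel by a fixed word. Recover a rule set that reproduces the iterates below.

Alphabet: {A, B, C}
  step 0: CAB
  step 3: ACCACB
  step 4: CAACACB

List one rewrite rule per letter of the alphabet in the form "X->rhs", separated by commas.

A->C, B->CB, C->A

  step 3 ⇒ step 4: ACCACB ⇒ C·A·A·C·A·CB
    A ↦ C
    B ↦ CB
    C ↦ A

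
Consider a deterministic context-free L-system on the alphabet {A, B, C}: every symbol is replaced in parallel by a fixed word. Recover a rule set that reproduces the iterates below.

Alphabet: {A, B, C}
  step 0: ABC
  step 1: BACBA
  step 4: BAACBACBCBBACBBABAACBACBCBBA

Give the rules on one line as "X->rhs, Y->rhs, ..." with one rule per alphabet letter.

A->BA, B->CB, C->A

  step 0 ⇒ step 1: ABC ⇒ BA·CB·A
    A ↦ BA
    B ↦ CB
    C ↦ A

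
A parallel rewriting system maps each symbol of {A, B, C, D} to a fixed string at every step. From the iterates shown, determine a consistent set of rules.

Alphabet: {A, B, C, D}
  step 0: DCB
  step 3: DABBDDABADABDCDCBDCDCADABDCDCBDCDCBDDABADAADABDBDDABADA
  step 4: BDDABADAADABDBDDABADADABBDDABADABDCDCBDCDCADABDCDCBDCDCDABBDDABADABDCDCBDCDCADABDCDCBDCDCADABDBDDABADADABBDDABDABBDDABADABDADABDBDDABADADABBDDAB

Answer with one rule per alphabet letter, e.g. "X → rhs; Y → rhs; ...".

A->DAB, B->ADA, C->CDC, D->BD

  step 3 ⇒ step 4: DABBDDABADABDCDCBDCDCADABDCDCBDCDCBDDABADAADABDBDDABADA ⇒ BD·DAB·ADA·ADA·BD·BD·DAB·ADA·DAB·BD·DAB·ADA·BD·CDC·BD·CDC·ADA·BD·CDC·BD·CDC·DAB·BD·DAB·ADA·BD·CDC·BD·CDC·ADA·BD·CDC·BD·CDC·ADA·BD·BD·DAB·ADA·DAB·BD·DAB·DAB·BD·DAB·ADA·BD·ADA·BD·BD·DAB·ADA·DAB·BD·DAB
    A ↦ DAB
    B ↦ ADA
    C ↦ CDC
    D ↦ BD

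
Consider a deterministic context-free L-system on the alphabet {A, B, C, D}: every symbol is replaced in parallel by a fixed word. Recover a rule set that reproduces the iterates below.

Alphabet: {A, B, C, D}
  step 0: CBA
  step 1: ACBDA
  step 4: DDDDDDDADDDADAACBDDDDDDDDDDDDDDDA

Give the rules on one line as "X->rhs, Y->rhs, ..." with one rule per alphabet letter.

A->DA, B->CB, C->A, D->DD

  step 0 ⇒ step 1: CBA ⇒ A·CB·DA
    A ↦ DA
    B ↦ CB
    C ↦ A
    D ↦ DD  (constrained at step 1)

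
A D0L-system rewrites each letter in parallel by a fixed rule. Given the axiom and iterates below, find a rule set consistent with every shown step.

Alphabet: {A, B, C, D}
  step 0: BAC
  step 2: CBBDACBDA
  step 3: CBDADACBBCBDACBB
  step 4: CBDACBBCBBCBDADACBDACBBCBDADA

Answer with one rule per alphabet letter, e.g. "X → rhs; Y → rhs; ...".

A->B, B->DA, C->CB, D->CB

  step 3 ⇒ step 4: CBDADACBBCBDACBB ⇒ CB·DA·CB·B·CB·B·CB·DA·DA·CB·DA·CB·B·CB·DA·DA
    A ↦ B
    B ↦ DA
    C ↦ CB
    D ↦ CB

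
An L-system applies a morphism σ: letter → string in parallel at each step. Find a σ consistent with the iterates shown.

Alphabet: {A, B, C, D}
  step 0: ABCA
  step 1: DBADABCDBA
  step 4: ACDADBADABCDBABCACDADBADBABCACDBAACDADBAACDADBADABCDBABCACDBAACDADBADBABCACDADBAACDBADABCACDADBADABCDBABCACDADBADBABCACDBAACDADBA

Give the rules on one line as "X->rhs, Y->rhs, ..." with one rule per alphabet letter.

A->DBA, B->DA, C->BC, D->AC

  step 0 ⇒ step 1: ABCA ⇒ DBA·DA·BC·DBA
    A ↦ DBA
    B ↦ DA
    C ↦ BC
    D ↦ AC  (constrained at step 1)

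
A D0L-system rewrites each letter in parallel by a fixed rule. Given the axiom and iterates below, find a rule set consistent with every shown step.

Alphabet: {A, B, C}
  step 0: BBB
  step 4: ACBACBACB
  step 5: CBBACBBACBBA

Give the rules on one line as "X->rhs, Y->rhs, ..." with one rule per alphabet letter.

  step 4 ⇒ step 5: ACBACBACB ⇒ CB·B·A·CB·B·A·CB·B·A
    A ↦ CB
    B ↦ A
    C ↦ B

A->CB, B->A, C->B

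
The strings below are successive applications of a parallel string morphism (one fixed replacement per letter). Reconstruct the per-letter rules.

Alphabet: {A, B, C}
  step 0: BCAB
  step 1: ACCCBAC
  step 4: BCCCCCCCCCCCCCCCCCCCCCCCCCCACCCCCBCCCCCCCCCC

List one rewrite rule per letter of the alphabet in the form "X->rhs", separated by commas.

  step 0 ⇒ step 1: BCAB ⇒ AC·CC·B·AC
    A ↦ B
    B ↦ AC
    C ↦ CC

A->B, B->AC, C->CC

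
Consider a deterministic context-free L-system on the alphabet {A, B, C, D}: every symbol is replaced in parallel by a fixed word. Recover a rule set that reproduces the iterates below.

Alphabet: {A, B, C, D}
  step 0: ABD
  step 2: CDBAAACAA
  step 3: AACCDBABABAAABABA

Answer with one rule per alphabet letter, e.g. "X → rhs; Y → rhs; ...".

A->BA, B->CD, C->AA, D->C

  step 2 ⇒ step 3: CDBAAACAA ⇒ AA·C·CD·BA·BA·BA·AA·BA·BA
    A ↦ BA
    B ↦ CD
    C ↦ AA
    D ↦ C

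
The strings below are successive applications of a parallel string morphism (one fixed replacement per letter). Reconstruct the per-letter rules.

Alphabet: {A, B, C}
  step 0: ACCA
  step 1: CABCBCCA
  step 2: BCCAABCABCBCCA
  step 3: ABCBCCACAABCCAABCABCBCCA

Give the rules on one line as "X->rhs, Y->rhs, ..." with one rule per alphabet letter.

A->CA, B->A, C->BC

  step 2 ⇒ step 3: BCCAABCABCBCCA ⇒ A·BC·BC·CA·CA·A·BC·CA·A·BC·A·BC·BC·CA
    A ↦ CA
    B ↦ A
    C ↦ BC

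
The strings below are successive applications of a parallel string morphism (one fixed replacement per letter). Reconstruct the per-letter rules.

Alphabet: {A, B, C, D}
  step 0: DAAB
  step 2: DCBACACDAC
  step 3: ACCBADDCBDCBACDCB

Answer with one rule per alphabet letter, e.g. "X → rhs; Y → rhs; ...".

  step 2 ⇒ step 3: DCBACACDAC ⇒ AC·CB·AD·D·CB·D·CB·AC·D·CB
    A ↦ D
    B ↦ AD
    C ↦ CB
    D ↦ AC

A->D, B->AD, C->CB, D->AC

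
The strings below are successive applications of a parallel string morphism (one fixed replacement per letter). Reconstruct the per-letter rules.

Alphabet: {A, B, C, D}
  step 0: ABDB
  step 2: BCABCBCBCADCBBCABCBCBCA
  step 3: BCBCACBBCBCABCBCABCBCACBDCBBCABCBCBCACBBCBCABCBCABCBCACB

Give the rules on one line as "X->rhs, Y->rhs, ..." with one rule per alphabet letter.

A->CB, B->BC, C->BCA, D->DCB

  step 2 ⇒ step 3: BCABCBCBCADCBBCABCBCBCA ⇒ BC·BCA·CB·BC·BCA·BC·BCA·BC·BCA·CB·DCB·BCA·BC·BC·BCA·CB·BC·BCA·BC·BCA·BC·BCA·CB
    A ↦ CB
    B ↦ BC
    C ↦ BCA
    D ↦ DCB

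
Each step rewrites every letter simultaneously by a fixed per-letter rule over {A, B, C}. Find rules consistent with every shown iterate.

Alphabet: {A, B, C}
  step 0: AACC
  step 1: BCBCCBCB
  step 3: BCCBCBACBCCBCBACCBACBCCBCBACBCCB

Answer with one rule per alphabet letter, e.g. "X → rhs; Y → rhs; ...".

  step 0 ⇒ step 1: AACC ⇒ BC·BC·CB·CB
    A ↦ BC
    C ↦ CB
    B ↦ AC  (constrained at step 1)

A->BC, B->AC, C->CB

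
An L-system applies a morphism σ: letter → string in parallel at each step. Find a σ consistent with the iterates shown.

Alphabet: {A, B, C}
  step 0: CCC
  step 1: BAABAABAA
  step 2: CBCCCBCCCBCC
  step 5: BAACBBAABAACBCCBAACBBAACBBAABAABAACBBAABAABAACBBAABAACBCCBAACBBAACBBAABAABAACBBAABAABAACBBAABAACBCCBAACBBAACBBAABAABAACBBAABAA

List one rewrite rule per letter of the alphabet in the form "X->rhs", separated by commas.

  step 1 ⇒ step 2: BAABAABAA ⇒ CB·C·C·CB·C·C·CB·C·C
    A ↦ C
    B ↦ CB
  step 0 ⇒ step 1: CCC ⇒ BAA·BAA·BAA
    C ↦ BAA

A->C, B->CB, C->BAA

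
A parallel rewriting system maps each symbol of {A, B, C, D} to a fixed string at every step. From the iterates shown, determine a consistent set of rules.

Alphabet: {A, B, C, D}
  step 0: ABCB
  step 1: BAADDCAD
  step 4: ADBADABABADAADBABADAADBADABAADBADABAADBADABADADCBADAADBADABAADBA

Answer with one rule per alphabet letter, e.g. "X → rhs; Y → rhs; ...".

  step 0 ⇒ step 1: ABCB ⇒ BA·AD·DC·AD
    A ↦ BA
    B ↦ AD
    C ↦ DC
    D ↦ DA  (constrained at step 1)

A->BA, B->AD, C->DC, D->DA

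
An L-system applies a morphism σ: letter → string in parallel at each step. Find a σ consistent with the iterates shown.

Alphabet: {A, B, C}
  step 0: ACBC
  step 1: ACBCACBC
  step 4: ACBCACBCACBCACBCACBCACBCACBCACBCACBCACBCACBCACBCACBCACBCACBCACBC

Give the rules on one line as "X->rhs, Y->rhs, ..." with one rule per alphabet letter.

A->AC, B->AC, C->BC

  step 0 ⇒ step 1: ACBC ⇒ AC·BC·AC·BC
    A ↦ AC
    B ↦ AC
    C ↦ BC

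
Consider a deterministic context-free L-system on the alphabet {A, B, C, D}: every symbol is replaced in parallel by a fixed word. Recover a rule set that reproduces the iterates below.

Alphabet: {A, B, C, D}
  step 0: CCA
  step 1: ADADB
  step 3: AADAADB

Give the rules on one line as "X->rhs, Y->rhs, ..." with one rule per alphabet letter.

A->B, B->A, C->AD, D->C

  step 0 ⇒ step 1: CCA ⇒ AD·AD·B
    A ↦ B
    C ↦ AD
    B ↦ A  (constrained at step 1)
    D ↦ C  (constrained at step 1)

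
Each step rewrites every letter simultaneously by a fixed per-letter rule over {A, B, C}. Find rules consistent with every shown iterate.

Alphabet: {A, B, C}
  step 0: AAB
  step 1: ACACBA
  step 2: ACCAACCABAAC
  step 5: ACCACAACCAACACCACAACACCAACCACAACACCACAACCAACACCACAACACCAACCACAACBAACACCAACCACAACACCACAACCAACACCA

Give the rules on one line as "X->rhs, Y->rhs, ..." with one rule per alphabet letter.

  step 1 ⇒ step 2: ACACBA ⇒ AC·CA·AC·CA·BA·AC
    A ↦ AC
    B ↦ BA
    C ↦ CA

A->AC, B->BA, C->CA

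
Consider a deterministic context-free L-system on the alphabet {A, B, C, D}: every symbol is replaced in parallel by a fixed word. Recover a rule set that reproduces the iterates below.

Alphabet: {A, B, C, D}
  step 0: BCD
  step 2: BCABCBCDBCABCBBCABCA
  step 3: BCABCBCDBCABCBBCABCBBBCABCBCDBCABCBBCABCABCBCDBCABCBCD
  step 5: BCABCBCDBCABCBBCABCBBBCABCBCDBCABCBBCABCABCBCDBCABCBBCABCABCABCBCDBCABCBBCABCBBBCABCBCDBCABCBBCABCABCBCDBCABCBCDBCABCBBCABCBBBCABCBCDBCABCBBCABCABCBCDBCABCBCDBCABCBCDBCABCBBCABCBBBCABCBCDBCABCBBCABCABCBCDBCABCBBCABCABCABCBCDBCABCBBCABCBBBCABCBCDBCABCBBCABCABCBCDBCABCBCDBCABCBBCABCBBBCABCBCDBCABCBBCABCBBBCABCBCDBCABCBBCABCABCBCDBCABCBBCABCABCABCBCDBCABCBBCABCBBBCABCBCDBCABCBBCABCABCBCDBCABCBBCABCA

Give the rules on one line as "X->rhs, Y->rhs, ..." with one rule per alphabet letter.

A->CD, B->BCA, C->BCB, D->B

  step 2 ⇒ step 3: BCABCBCDBCABCBBCABCA ⇒ BCA·BCB·CD·BCA·BCB·BCA·BCB·B·BCA·BCB·CD·BCA·BCB·BCA·BCA·BCB·CD·BCA·BCB·CD
    A ↦ CD
    B ↦ BCA
    C ↦ BCB
    D ↦ B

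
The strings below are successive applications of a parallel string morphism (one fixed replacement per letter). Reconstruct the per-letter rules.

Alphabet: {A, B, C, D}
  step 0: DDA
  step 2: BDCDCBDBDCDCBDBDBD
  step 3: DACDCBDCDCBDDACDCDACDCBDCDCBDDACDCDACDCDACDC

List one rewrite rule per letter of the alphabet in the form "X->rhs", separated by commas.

  step 2 ⇒ step 3: BDCDCBDBDCDCBDBDBD ⇒ DA·CDC·BD·CDC·BD·DA·CDC·DA·CDC·BD·CDC·BD·DA·CDC·DA·CDC·DA·CDC
    B ↦ DA
    C ↦ BD
    D ↦ CDC
    A ↦ CC  (constrained at step 0)

A->CC, B->DA, C->BD, D->CDC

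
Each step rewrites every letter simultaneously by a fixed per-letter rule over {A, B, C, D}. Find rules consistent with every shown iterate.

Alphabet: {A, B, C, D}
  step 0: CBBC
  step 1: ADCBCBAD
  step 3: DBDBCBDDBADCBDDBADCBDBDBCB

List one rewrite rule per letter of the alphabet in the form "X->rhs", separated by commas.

  step 0 ⇒ step 1: CBBC ⇒ AD·CB·CB·AD
    B ↦ CB
    C ↦ AD
    A ↦ D  (constrained at step 1)
    D ↦ DB  (constrained at step 1)

A->D, B->CB, C->AD, D->DB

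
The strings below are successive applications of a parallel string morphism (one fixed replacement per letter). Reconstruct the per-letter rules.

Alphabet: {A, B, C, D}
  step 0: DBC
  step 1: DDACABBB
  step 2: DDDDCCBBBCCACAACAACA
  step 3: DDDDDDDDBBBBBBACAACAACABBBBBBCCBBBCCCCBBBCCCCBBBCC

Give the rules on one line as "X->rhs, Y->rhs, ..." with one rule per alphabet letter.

  step 2 ⇒ step 3: DDDDCCBBBCCACAACAACA ⇒ DD·DD·DD·DD·BBB·BBB·ACA·ACA·ACA·BBB·BBB·CC·BBB·CC·CC·BBB·CC·CC·BBB·CC
    A ↦ CC
    B ↦ ACA
    C ↦ BBB
    D ↦ DD

A->CC, B->ACA, C->BBB, D->DD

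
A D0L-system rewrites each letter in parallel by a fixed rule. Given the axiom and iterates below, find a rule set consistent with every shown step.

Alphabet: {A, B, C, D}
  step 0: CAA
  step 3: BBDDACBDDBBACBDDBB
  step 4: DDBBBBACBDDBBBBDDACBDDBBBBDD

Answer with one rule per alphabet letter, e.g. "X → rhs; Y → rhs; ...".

  step 3 ⇒ step 4: BBDDACBDDBBACBDDBB ⇒ D·D·BB·BB·AC·BD·D·BB·BB·D·D·AC·BD·D·BB·BB·D·D
    A ↦ AC
    B ↦ D
    C ↦ BD
    D ↦ BB

A->AC, B->D, C->BD, D->BB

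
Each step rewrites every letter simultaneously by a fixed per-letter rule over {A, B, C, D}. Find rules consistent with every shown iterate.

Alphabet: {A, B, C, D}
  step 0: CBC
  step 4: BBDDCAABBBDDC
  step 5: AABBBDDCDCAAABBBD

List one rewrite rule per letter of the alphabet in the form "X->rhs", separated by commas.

A->DC, B->A, C->BD, D->B

  step 4 ⇒ step 5: BBDDCAABBBDDC ⇒ A·A·B·B·BD·DC·DC·A·A·A·B·B·BD
    A ↦ DC
    B ↦ A
    C ↦ BD
    D ↦ B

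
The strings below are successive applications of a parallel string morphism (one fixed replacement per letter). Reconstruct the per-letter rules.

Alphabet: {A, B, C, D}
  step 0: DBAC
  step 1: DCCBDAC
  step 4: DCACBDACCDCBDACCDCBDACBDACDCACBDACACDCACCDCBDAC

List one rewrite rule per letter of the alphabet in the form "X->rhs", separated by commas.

A->BD, B->C, C->AC, D->DC

  step 0 ⇒ step 1: DBAC ⇒ DC·C·BD·AC
    A ↦ BD
    B ↦ C
    C ↦ AC
    D ↦ DC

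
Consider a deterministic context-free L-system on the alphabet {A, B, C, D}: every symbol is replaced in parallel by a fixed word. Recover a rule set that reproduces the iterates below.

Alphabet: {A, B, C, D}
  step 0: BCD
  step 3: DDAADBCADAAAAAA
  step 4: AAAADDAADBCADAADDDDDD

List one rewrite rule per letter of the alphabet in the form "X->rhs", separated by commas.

  step 3 ⇒ step 4: DDAADBCADAAAAAA ⇒ AA·AA·D·D·AA·DBC·A·D·AA·D·D·D·D·D·D
    A ↦ D
    B ↦ DBC
    C ↦ A
    D ↦ AA

A->D, B->DBC, C->A, D->AA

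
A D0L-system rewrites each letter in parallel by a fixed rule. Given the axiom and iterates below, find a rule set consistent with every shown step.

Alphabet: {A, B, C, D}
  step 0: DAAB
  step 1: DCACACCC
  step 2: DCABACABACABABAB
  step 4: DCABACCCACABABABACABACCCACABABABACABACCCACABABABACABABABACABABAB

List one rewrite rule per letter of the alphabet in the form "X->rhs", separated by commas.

  step 1 ⇒ step 2: DCACACCC ⇒ DC·AB·AC·AB·AC·AB·AB·AB
    A ↦ AC
    C ↦ AB
    D ↦ DC
  step 0 ⇒ step 1: DAAB ⇒ DC·AC·AC·CC
    B ↦ CC

A->AC, B->CC, C->AB, D->DC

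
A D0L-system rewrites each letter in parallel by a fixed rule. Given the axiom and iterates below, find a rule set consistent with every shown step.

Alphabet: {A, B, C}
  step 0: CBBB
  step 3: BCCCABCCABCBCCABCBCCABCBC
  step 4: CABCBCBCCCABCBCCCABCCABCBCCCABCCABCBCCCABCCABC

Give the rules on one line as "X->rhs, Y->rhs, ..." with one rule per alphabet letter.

  step 3 ⇒ step 4: BCCCABCCABCBCCABCBCCABCBC ⇒ CA·BC·BC·BC·C·CA·BC·BC·C·CA·BC·CA·BC·BC·C·CA·BC·CA·BC·BC·C·CA·BC·CA·BC
    A ↦ C
    B ↦ CA
    C ↦ BC

A->C, B->CA, C->BC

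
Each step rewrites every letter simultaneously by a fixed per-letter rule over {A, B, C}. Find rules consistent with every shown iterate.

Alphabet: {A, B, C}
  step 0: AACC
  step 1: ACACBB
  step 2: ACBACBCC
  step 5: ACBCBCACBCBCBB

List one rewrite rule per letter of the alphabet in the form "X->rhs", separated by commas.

  step 1 ⇒ step 2: ACACBB ⇒ AC·B·AC·B·C·C
    A ↦ AC
    B ↦ C
    C ↦ B

A->AC, B->C, C->B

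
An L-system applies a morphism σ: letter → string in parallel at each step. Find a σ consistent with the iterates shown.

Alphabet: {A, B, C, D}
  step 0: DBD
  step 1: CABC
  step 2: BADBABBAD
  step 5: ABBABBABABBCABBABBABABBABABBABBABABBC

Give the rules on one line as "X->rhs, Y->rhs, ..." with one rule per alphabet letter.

  step 1 ⇒ step 2: CABC ⇒ BAD·B·AB·BAD
    A ↦ B
    B ↦ AB
    C ↦ BAD
  step 0 ⇒ step 1: DBD ⇒ C·AB·C
    D ↦ C

A->B, B->AB, C->BAD, D->C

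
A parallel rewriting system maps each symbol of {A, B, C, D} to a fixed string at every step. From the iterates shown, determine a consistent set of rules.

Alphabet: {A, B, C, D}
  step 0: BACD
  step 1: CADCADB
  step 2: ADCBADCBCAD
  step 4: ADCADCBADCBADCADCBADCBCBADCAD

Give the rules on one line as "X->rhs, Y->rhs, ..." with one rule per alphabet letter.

A->C, B->CAD, C->AD, D->B

  step 1 ⇒ step 2: CADCADB ⇒ AD·C·B·AD·C·B·CAD
    A ↦ C
    B ↦ CAD
    C ↦ AD
    D ↦ B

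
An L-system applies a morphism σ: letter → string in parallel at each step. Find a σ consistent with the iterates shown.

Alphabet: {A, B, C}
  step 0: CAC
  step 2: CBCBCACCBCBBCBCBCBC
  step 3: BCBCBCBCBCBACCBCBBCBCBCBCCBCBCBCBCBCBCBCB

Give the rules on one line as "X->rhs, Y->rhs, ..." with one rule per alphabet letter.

A->ACC, B->C, C->BCB

  step 2 ⇒ step 3: CBCBCACCBCBBCBCBCBC ⇒ BCB·C·BCB·C·BCB·ACC·BCB·BCB·C·BCB·C·C·BCB·C·BCB·C·BCB·C·BCB
    A ↦ ACC
    B ↦ C
    C ↦ BCB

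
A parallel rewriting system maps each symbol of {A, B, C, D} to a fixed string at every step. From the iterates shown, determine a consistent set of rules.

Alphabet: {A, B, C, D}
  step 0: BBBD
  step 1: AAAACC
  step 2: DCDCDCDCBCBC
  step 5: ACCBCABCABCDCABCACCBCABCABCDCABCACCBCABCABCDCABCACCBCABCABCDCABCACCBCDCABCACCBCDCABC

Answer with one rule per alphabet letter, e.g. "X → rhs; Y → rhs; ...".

  step 1 ⇒ step 2: AAAACC ⇒ DC·DC·DC·DC·BC·BC
    A ↦ DC
    C ↦ BC
  step 0 ⇒ step 1: BBBD ⇒ A·A·A·ACC
    B ↦ A
  step 0 ⇒ step 1: BBBD ⇒ A·A·A·ACC
    D ↦ ACC

A->DC, B->A, C->BC, D->ACC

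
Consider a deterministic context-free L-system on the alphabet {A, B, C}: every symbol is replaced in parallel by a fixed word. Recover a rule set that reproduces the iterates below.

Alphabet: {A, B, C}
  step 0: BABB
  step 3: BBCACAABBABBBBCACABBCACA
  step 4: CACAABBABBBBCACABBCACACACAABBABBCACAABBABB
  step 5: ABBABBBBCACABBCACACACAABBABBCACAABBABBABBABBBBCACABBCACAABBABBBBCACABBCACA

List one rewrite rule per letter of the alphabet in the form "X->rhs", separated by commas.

A->BB, B->CA, C->A

  step 4 ⇒ step 5: CACAABBABBBBCACABBCACACACAABBABBCACAABBABB ⇒ A·BB·A·BB·BB·CA·CA·BB·CA·CA·CA·CA·A·BB·A·BB·CA·CA·A·BB·A·BB·A·BB·A·BB·BB·CA·CA·BB·CA·CA·A·BB·A·BB·BB·CA·CA·BB·CA·CA
    A ↦ BB
    B ↦ CA
    C ↦ A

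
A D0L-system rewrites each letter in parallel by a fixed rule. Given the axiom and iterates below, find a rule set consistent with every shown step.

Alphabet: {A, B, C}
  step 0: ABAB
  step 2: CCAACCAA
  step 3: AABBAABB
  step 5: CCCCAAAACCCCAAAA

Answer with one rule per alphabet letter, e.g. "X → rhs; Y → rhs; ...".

A->B, B->CC, C->A

  step 2 ⇒ step 3: CCAACCAA ⇒ A·A·B·B·A·A·B·B
    A ↦ B
    C ↦ A
    B ↦ CC  (constrained at step 0)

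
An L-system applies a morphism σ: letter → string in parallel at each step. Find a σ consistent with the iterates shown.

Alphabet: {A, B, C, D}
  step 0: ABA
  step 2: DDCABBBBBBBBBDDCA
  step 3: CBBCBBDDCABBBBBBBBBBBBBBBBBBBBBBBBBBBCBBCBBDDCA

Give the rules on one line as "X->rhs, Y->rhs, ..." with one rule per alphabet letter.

A->CA, B->BBB, C->DD, D->CBB

  step 2 ⇒ step 3: DDCABBBBBBBBBDDCA ⇒ CBB·CBB·DD·CA·BBB·BBB·BBB·BBB·BBB·BBB·BBB·BBB·BBB·CBB·CBB·DD·CA
    A ↦ CA
    B ↦ BBB
    C ↦ DD
    D ↦ CBB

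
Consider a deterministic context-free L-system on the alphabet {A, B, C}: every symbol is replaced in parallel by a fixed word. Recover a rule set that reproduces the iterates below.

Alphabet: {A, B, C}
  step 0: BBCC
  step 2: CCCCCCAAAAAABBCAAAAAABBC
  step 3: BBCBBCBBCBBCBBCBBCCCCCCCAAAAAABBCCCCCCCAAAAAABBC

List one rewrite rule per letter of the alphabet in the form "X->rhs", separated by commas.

  step 2 ⇒ step 3: CCCCCCAAAAAABBCAAAAAABBC ⇒ BBC·BBC·BBC·BBC·BBC·BBC·C·C·C·C·C·C·AAA·AAA·BBC·C·C·C·C·C·C·AAA·AAA·BBC
    A ↦ C
    B ↦ AAA
    C ↦ BBC

A->C, B->AAA, C->BBC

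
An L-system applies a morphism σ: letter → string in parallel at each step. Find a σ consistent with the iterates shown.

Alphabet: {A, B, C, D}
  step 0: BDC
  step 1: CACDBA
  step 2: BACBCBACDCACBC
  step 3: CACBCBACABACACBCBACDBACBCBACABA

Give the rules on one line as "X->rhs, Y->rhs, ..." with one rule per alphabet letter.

  step 2 ⇒ step 3: BACBCBACDCACBC ⇒ CA·CBC·BA·CA·BA·CA·CBC·BA·CD·BA·CBC·BA·CA·BA
    A ↦ CBC
    B ↦ CA
    C ↦ BA
    D ↦ CD

A->CBC, B->CA, C->BA, D->CD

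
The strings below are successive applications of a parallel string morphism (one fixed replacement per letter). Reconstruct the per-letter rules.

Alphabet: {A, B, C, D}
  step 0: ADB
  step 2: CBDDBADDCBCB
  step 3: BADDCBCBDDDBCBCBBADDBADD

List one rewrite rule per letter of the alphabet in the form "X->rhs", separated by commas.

A->DB, B->DD, C->BA, D->CB

  step 2 ⇒ step 3: CBDDBADDCBCB ⇒ BA·DD·CB·CB·DD·DB·CB·CB·BA·DD·BA·DD
    A ↦ DB
    B ↦ DD
    C ↦ BA
    D ↦ CB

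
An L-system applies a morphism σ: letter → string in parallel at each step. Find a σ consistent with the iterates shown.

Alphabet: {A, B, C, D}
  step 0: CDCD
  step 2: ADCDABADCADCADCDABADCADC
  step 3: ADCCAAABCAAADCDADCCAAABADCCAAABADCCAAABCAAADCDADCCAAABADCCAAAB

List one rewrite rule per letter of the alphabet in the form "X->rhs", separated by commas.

  step 2 ⇒ step 3: ADCDABADCADCADCDABADCADC ⇒ ADC·CAA·AB·CAA·ADC·D·ADC·CAA·AB·ADC·CAA·AB·ADC·CAA·AB·CAA·ADC·D·ADC·CAA·AB·ADC·CAA·AB
    A ↦ ADC
    B ↦ D
    C ↦ AB
    D ↦ CAA

A->ADC, B->D, C->AB, D->CAA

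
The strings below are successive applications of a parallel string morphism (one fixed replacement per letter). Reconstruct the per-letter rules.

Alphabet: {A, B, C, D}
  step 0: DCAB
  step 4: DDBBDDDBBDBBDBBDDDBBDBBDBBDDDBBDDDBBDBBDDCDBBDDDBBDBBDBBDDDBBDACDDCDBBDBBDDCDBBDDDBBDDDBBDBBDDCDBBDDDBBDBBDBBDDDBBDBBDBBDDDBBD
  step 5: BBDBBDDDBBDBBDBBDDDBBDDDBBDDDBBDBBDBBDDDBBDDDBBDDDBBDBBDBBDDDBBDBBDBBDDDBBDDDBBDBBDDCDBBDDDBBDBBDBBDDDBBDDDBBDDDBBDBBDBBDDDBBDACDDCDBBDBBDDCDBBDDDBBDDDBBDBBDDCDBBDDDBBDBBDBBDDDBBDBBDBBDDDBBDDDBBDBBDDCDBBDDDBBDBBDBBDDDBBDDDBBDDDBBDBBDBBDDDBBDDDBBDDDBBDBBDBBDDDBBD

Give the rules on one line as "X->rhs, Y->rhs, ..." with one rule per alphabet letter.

A->ACD, B->D, C->DCD, D->BBD

  step 4 ⇒ step 5: DDBBDDDBBDBBDBBDDDBBDBBDBBDDDBBDDDBBDBBDDCDBBDDDBBDBBDBBDDDBBDACDDCDBBDBBDDCDBBDDDBBDDDBBDBBDDCDBBDDDBBDBBDBBDDDBBDBBDBBDDDBBD ⇒ BBD·BBD·D·D·BBD·BBD·BBD·D·D·BBD·D·D·BBD·D·D·BBD·BBD·BBD·D·D·BBD·D·D·BBD·D·D·BBD·BBD·BBD·D·D·BBD·BBD·BBD·D·D·BBD·D·D·BBD·BBD·DCD·BBD·D·D·BBD·BBD·BBD·D·D·BBD·D·D·BBD·D·D·BBD·BBD·BBD·D·D·BBD·ACD·DCD·BBD·BBD·DCD·BBD·D·D·BBD·D·D·BBD·BBD·DCD·BBD·D·D·BBD·BBD·BBD·D·D·BBD·BBD·BBD·D·D·BBD·D·D·BBD·BBD·DCD·BBD·D·D·BBD·BBD·BBD·D·D·BBD·D·D·BBD·D·D·BBD·BBD·BBD·D·D·BBD·D·D·BBD·D·D·BBD·BBD·BBD·D·D·BBD
    A ↦ ACD
    B ↦ D
    C ↦ DCD
    D ↦ BBD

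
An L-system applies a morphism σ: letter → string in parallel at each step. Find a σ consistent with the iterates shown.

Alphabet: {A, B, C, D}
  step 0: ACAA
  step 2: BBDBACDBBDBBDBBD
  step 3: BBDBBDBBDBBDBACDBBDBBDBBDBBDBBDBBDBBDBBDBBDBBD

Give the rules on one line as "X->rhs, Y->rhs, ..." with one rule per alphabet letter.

  step 2 ⇒ step 3: BBDBACDBBDBBDBBD ⇒ BBD·BBD·BBD·BBD·B·ACD·BBD·BBD·BBD·BBD·BBD·BBD·BBD·BBD·BBD·BBD
    A ↦ B
    B ↦ BBD
    C ↦ ACD
    D ↦ BBD

A->B, B->BBD, C->ACD, D->BBD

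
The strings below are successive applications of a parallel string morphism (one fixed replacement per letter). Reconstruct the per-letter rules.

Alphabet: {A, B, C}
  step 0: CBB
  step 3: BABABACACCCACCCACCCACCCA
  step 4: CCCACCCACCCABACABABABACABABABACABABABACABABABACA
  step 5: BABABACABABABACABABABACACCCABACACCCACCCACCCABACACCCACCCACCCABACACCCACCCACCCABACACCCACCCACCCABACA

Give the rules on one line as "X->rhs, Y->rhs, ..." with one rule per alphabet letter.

  step 4 ⇒ step 5: CCCACCCACCCABACABABABACABABABACABABABACABABABACA ⇒ BA·BA·BA·CA·BA·BA·BA·CA·BA·BA·BA·CA·CC·CA·BA·CA·CC·CA·CC·CA·CC·CA·BA·CA·CC·CA·CC·CA·CC·CA·BA·CA·CC·CA·CC·CA·CC·CA·BA·CA·CC·CA·CC·CA·CC·CA·BA·CA
    A ↦ CA
    B ↦ CC
    C ↦ BA

A->CA, B->CC, C->BA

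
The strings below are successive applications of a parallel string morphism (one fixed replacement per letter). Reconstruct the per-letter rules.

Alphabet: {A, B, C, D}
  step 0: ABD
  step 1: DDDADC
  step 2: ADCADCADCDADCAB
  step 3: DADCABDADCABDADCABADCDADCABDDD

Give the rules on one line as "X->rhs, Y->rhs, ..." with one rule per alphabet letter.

A->D, B->DD, C->AB, D->ADC

  step 2 ⇒ step 3: ADCADCADCDADCAB ⇒ D·ADC·AB·D·ADC·AB·D·ADC·AB·ADC·D·ADC·AB·D·DD
    A ↦ D
    B ↦ DD
    C ↦ AB
    D ↦ ADC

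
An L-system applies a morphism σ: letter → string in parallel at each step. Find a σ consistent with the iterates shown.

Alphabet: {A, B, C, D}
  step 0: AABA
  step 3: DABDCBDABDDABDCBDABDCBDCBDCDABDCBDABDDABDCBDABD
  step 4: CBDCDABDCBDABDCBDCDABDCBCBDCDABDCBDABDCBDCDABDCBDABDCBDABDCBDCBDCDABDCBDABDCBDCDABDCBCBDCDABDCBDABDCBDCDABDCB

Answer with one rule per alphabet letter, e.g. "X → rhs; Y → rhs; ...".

A->DCD, B->ABD, C->D, D->CB

  step 3 ⇒ step 4: DABDCBDABDDABDCBDABDCBDCBDCDABDCBDABDDABDCBDABD ⇒ CB·DCD·ABD·CB·D·ABD·CB·DCD·ABD·CB·CB·DCD·ABD·CB·D·ABD·CB·DCD·ABD·CB·D·ABD·CB·D·ABD·CB·D·CB·DCD·ABD·CB·D·ABD·CB·DCD·ABD·CB·CB·DCD·ABD·CB·D·ABD·CB·DCD·ABD·CB
    A ↦ DCD
    B ↦ ABD
    C ↦ D
    D ↦ CB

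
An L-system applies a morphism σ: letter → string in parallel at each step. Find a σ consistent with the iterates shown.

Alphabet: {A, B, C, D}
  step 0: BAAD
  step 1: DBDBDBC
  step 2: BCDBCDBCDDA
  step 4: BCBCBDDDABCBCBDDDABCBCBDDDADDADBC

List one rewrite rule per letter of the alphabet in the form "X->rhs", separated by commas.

  step 1 ⇒ step 2: DBDBDBC ⇒ BC·D·BC·D·BC·D·DA
    B ↦ D
    C ↦ DA
    D ↦ BC
  step 0 ⇒ step 1: BAAD ⇒ D·BD·BD·BC
    A ↦ BD

A->BD, B->D, C->DA, D->BC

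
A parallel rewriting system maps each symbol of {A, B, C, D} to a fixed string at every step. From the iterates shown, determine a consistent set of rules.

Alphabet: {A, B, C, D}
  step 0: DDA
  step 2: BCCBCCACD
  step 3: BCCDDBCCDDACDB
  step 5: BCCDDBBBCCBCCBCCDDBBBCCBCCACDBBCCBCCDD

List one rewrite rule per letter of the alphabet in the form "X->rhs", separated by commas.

A->AC, B->BCC, C->D, D->B

  step 2 ⇒ step 3: BCCBCCACD ⇒ BCC·D·D·BCC·D·D·AC·D·B
    A ↦ AC
    B ↦ BCC
    C ↦ D
    D ↦ B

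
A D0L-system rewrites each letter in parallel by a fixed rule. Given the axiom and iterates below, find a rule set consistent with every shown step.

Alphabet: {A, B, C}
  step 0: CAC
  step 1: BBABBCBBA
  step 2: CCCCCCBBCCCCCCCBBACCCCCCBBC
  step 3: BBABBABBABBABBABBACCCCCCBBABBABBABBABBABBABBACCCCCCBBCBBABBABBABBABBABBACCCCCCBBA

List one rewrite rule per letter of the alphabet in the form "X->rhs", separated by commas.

A->BBC, B->CCC, C->BBA

  step 2 ⇒ step 3: CCCCCCBBCCCCCCCBBACCCCCCBBC ⇒ BBA·BBA·BBA·BBA·BBA·BBA·CCC·CCC·BBA·BBA·BBA·BBA·BBA·BBA·BBA·CCC·CCC·BBC·BBA·BBA·BBA·BBA·BBA·BBA·CCC·CCC·BBA
    A ↦ BBC
    B ↦ CCC
    C ↦ BBA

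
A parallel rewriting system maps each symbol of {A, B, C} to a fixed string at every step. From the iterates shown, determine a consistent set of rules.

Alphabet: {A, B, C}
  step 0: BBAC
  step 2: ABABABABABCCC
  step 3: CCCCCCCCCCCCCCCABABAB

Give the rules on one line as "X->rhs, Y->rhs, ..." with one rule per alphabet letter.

A->C, B->CC, C->AB

  step 2 ⇒ step 3: ABABABABABCCC ⇒ C·CC·C·CC·C·CC·C·CC·C·CC·AB·AB·AB
    A ↦ C
    B ↦ CC
    C ↦ AB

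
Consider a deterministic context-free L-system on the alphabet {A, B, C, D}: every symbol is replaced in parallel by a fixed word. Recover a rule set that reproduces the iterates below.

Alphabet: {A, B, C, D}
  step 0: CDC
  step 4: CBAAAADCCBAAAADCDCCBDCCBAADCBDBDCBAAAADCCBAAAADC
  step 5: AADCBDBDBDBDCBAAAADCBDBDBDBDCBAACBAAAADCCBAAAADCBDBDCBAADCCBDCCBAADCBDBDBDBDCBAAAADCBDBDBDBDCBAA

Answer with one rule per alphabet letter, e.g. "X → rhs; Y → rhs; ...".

A->BD, B->DC, C->AA, D->CB

  step 4 ⇒ step 5: CBAAAADCCBAAAADCDCCBDCCBAADCBDBDCBAAAADCCBAAAADC ⇒ AA·DC·BD·BD·BD·BD·CB·AA·AA·DC·BD·BD·BD·BD·CB·AA·CB·AA·AA·DC·CB·AA·AA·DC·BD·BD·CB·AA·DC·CB·DC·CB·AA·DC·BD·BD·BD·BD·CB·AA·AA·DC·BD·BD·BD·BD·CB·AA
    A ↦ BD
    B ↦ DC
    C ↦ AA
    D ↦ CB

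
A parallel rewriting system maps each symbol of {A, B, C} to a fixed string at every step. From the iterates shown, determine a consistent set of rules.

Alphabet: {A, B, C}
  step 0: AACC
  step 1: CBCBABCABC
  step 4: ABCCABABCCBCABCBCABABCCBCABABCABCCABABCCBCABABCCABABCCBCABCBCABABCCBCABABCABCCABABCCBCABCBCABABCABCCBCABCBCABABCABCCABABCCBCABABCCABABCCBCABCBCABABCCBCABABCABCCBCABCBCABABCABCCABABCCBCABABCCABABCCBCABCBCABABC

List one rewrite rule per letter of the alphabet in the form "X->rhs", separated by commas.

  step 0 ⇒ step 1: AACC ⇒ CB·CB·ABC·ABC
    A ↦ CB
    C ↦ ABC
    B ↦ CAB  (constrained at step 1)

A->CB, B->CAB, C->ABC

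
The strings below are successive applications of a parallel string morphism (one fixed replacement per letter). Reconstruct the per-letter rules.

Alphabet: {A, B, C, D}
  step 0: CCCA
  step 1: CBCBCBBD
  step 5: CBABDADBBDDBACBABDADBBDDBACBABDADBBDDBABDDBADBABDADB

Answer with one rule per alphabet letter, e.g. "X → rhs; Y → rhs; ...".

A->BD, B->A, C->CB, D->DB

  step 0 ⇒ step 1: CCCA ⇒ CB·CB·CB·BD
    A ↦ BD
    C ↦ CB
    B ↦ A  (constrained at step 1)
    D ↦ DB  (constrained at step 1)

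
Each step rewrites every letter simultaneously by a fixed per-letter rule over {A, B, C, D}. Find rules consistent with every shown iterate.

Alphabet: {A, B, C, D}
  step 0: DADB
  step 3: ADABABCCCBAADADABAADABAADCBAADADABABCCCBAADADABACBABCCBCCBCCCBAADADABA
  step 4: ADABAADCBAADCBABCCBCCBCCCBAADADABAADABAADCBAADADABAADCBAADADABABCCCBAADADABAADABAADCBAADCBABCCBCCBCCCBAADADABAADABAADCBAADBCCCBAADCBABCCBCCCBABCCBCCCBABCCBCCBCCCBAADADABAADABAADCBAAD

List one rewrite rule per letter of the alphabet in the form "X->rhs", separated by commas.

  step 3 ⇒ step 4: ADABABCCCBAADADABAADABAADCBAADADABABCCCBAADADABACBABCCBCCBCCCBAADADABA ⇒ AD·ABA·AD·CBA·AD·CBA·BCC·BCC·BCC·CBA·AD·AD·ABA·AD·ABA·AD·CBA·AD·AD·ABA·AD·CBA·AD·AD·ABA·BCC·CBA·AD·AD·ABA·AD·ABA·AD·CBA·AD·CBA·BCC·BCC·BCC·CBA·AD·AD·ABA·AD·ABA·AD·CBA·AD·BCC·CBA·AD·CBA·BCC·BCC·CBA·BCC·BCC·CBA·BCC·BCC·BCC·CBA·AD·AD·ABA·AD·ABA·AD·CBA·AD
    A ↦ AD
    B ↦ CBA
    C ↦ BCC
    D ↦ ABA

A->AD, B->CBA, C->BCC, D->ABA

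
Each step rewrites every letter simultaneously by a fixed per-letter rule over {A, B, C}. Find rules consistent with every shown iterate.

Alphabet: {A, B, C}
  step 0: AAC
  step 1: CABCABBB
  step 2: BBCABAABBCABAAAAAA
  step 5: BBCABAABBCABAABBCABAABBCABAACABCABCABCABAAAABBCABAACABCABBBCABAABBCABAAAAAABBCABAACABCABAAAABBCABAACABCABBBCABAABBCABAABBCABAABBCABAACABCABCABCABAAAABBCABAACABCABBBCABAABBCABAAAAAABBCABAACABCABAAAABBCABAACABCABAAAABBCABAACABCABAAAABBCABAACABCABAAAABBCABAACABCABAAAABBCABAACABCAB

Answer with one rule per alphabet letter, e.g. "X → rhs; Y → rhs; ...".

  step 1 ⇒ step 2: CABCABBB ⇒ BB·CAB·AA·BB·CAB·AA·AA·AA
    A ↦ CAB
    B ↦ AA
    C ↦ BB

A->CAB, B->AA, C->BB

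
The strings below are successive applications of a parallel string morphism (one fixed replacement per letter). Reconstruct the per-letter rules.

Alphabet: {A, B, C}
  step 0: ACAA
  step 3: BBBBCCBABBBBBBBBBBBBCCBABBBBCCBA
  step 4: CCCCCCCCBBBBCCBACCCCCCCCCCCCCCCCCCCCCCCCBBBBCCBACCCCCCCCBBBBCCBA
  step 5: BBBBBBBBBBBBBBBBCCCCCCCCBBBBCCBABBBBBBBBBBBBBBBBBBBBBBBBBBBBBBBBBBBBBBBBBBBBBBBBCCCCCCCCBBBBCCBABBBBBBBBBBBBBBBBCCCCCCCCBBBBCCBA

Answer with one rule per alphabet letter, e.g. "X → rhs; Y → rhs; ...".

A->BA, B->CC, C->BB

  step 4 ⇒ step 5: CCCCCCCCBBBBCCBACCCCCCCCCCCCCCCCCCCCCCCCBBBBCCBACCCCCCCCBBBBCCBA ⇒ BB·BB·BB·BB·BB·BB·BB·BB·CC·CC·CC·CC·BB·BB·CC·BA·BB·BB·BB·BB·BB·BB·BB·BB·BB·BB·BB·BB·BB·BB·BB·BB·BB·BB·BB·BB·BB·BB·BB·BB·CC·CC·CC·CC·BB·BB·CC·BA·BB·BB·BB·BB·BB·BB·BB·BB·CC·CC·CC·CC·BB·BB·CC·BA
    A ↦ BA
    B ↦ CC
    C ↦ BB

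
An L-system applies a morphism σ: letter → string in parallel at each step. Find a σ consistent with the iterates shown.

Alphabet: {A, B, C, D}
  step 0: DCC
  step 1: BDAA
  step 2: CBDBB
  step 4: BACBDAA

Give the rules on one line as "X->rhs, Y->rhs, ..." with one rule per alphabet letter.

A->B, B->C, C->A, D->BD

  step 1 ⇒ step 2: BDAA ⇒ C·BD·B·B
    A ↦ B
    B ↦ C
    D ↦ BD
  step 0 ⇒ step 1: DCC ⇒ BD·A·A
    C ↦ A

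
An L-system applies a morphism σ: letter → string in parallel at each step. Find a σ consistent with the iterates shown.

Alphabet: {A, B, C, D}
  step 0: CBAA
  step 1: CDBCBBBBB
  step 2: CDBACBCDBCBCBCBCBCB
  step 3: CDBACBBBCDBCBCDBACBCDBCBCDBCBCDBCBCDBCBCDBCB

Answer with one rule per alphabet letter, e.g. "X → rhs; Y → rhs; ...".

A->BB, B->CB, C->CDB, D->A

  step 2 ⇒ step 3: CDBACBCDBCBCBCBCBCB ⇒ CDB·A·CB·BB·CDB·CB·CDB·A·CB·CDB·CB·CDB·CB·CDB·CB·CDB·CB·CDB·CB
    A ↦ BB
    B ↦ CB
    C ↦ CDB
    D ↦ A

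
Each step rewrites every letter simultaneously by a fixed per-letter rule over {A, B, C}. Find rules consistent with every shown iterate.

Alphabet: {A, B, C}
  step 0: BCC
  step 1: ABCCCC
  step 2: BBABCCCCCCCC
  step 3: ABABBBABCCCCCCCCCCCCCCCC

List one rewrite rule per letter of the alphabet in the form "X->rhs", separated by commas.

A->BB, B->AB, C->CC

  step 2 ⇒ step 3: BBABCCCCCCCC ⇒ AB·AB·BB·AB·CC·CC·CC·CC·CC·CC·CC·CC
    A ↦ BB
    B ↦ AB
    C ↦ CC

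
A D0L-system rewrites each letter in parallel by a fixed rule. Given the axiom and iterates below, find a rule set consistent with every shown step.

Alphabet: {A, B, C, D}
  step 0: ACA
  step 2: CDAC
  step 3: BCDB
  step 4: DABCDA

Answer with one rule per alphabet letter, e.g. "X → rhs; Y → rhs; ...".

  step 3 ⇒ step 4: BCDB ⇒ DA·B·C·DA
    B ↦ DA
    C ↦ B
    D ↦ C
  step 2 ⇒ step 3: CDAC ⇒ B·C·D·B
    A ↦ D

A->D, B->DA, C->B, D->C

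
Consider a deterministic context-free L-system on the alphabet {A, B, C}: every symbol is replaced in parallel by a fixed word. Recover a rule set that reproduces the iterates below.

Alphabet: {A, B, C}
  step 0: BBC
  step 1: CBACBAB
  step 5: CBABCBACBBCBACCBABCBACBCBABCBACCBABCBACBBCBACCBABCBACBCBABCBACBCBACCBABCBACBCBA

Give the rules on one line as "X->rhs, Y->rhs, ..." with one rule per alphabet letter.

  step 0 ⇒ step 1: BBC ⇒ CBA·CBA·B
    B ↦ CBA
    C ↦ B
    A ↦ C  (constrained at step 1)

A->C, B->CBA, C->B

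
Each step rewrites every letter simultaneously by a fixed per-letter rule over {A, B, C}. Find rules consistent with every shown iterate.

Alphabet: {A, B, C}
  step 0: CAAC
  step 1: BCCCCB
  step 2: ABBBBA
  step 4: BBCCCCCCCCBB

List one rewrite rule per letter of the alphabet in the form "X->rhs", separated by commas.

  step 1 ⇒ step 2: BCCCCB ⇒ A·B·B·B·B·A
    B ↦ A
    C ↦ B
  step 0 ⇒ step 1: CAAC ⇒ B·CC·CC·B
    A ↦ CC

A->CC, B->A, C->B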